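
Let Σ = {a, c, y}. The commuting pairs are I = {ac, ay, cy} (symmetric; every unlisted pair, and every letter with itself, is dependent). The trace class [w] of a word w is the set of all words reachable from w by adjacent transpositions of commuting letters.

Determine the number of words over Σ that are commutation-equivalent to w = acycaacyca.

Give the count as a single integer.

0(a) covers ∅
1(c) covers ∅
2(y) covers ∅
3(c) covers 1:c
4(a) covers 0:a
5(a) covers 4:a
6(c) covers 3:c
7(y) covers 2:y
8(c) covers 6:c
9(a) covers 5:a
floor of heap: 0:a, 1:c, 2:y
completions by unplaced set U, small U first (add the entries for U minus each lowest piece of U):
  |U|=1: {7}:1  {8}:1  {9}:1
  |U|=2: {2,7}:1  {5,9}:1  {6,8}:1  {7,8}:2  {7,9}:2  {8,9}:2
  |U|=3: {2,7,8}:3  {2,7,9}:3  {3,6,8}:1  {4,5,9}:1  {5,7,9}:3  {5,8,9}:3  {6,7,8}:3  {6,8,9}:3  {7,8,9}:6
  |U|=4: {0,4,5,9}:1  {1,3,6,8}:1  {2,5,7,9}:6  {2,6,7,8}:6  {2,7,8,9}:12  {3,6,7,8}:4  {3,6,8,9}:4  {4,5,7,9}:4  {4,5,8,9}:4  {5,6,8,9}:6  {5,7,8,9}:12  {6,7,8,9}:12
  |U|=5: {0,4,5,7,9}:5  {0,4,5,8,9}:5  {1,3,6,7,8}:5  {1,3,6,8,9}:5  {2,3,6,7,8}:10  {2,4,5,7,9}:10  {2,5,7,8,9}:30  {2,6,7,8,9}:30  {3,5,6,8,9}:10  {3,6,7,8,9}:20  {4,5,6,8,9}:10  {4,5,7,8,9}:20  {5,6,7,8,9}:30
  |U|=6: {0,2,4,5,7,9}:15  {0,4,5,6,8,9}:15  {0,4,5,7,8,9}:30  {1,2,3,6,7,8}:15  {1,3,5,6,8,9}:15  {1,3,6,7,8,9}:30  {2,3,6,7,8,9}:60  {2,4,5,7,8,9}:60  {2,5,6,7,8,9}:90  {3,4,5,6,8,9}:20  {3,5,6,7,8,9}:60  {4,5,6,7,8,9}:60
  |U|=7: {0,2,4,5,7,8,9}:105  {0,3,4,5,6,8,9}:35  {0,4,5,6,7,8,9}:105  {1,2,3,6,7,8,9}:105  {1,3,4,5,6,8,9}:35  {1,3,5,6,7,8,9}:105  {2,3,5,6,7,8,9}:210  {2,4,5,6,7,8,9}:210  {3,4,5,6,7,8,9}:140
  |U|=8: {0,1,3,4,5,6,8,9}:70  {0,2,4,5,6,7,8,9}:420  {0,3,4,5,6,7,8,9}:280  {1,2,3,5,6,7,8,9}:420  {1,3,4,5,6,7,8,9}:280  {2,3,4,5,6,7,8,9}:560
  start at 0(a): 1260
  start at 1(c): 1260
  start at 2(y): 630
sum over floor = 3150

3150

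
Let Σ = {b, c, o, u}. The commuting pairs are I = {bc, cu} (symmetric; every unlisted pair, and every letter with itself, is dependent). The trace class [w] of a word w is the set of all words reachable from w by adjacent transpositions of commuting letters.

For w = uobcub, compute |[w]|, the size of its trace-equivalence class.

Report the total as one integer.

#0=u has no predecessor
#1=o depends on [0:u]
#2=b depends on [1:o]
#3=c depends on [1:o]
#4=u depends on [2:b]
#5=b depends on [4:u]
sources: [0:u]
N(rest) = Σ N(rest − s) over sources s of rest; N(one piece) = 1:
  size 1 → [3]=1  [5]=1
  size 2 → [3,5]=2  [4,5]=1
  size 3 → [2,4,5]=1  [3,4,5]=3
  size 4 → [2,3,4,5]=4
  first=0(u) contributes 4

4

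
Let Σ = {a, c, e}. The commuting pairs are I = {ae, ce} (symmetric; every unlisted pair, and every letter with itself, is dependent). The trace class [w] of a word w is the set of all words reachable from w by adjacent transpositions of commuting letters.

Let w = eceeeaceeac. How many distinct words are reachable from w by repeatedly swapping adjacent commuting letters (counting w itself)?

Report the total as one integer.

drop 0:e onto floor
drop 1:c onto floor
drop 2:e onto {0:e}
drop 3:e onto {2:e}
drop 4:e onto {3:e}
drop 5:a onto {1:c}
drop 6:c onto {5:a}
drop 7:e onto {4:e}
drop 8:e onto {7:e}
drop 9:a onto {6:c}
drop 10:c onto {9:a}
ground layer = {0:e, 1:c}
drop-orders for the pieces not yet dropped (sum over which currently-grounded one goes next):
  1 to go: {8} 1  {10} 1
  2 to go: {7,8} 1  {8,10} 2  {9,10} 1
  3 to go: {4,7,8} 1  {6,9,10} 1  {7,8,10} 3  {8,9,10} 3
  4 to go: {3,4,7,8} 1  {4,7,8,10} 4  {5,6,9,10} 1  {6,8,9,10} 4  {7,8,9,10} 6
  5 to go: {1,5,6,9,10} 1  {2,3,4,7,8} 1  {3,4,7,8,10} 5  {4,7,8,9,10} 10  {5,6,8,9,10} 5  {6,7,8,9,10} 10
  6 to go: {0,2,3,4,7,8} 1  {1,5,6,8,9,10} 6  {2,3,4,7,8,10} 6  {3,4,7,8,9,10} 15  {4,6,7,8,9,10} 20  {5,6,7,8,9,10} 15
  7 to go: {0,2,3,4,7,8,10} 7  {1,5,6,7,8,9,10} 21  {2,3,4,7,8,9,10} 21  {3,4,6,7,8,9,10} 35  {4,5,6,7,8,9,10} 35
  8 to go: {0,2,3,4,7,8,9,10} 28  {1,4,5,6,7,8,9,10} 56  {2,3,4,6,7,8,9,10} 56  {3,4,5,6,7,8,9,10} 70
  9 to go: {0,2,3,4,6,7,8,9,10} 84  {1,3,4,5,6,7,8,9,10} 126  {2,3,4,5,6,7,8,9,10} 126
  if 0:e drops first: 252 orders
  if 1:c drops first: 210 orders
heap linearizations: 462

462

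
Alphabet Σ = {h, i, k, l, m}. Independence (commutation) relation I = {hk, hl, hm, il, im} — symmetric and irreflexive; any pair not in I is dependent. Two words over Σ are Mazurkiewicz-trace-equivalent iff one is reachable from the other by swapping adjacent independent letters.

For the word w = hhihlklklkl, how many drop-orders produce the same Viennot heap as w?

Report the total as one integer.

29

#0=h has no predecessor
#1=h depends on [0:h]
#2=i depends on [1:h]
#3=h depends on [2:i]
#4=l has no predecessor
#5=k depends on [2:i, 4:l]
#6=l depends on [5:k]
#7=k depends on [6:l]
#8=l depends on [7:k]
#9=k depends on [8:l]
#10=l depends on [9:k]
sources: [0:h, 4:l]
N(rest) = Σ N(rest − s) over sources s of rest; N(one piece) = 1:
  size 1 → [3]=1  [10]=1
  size 2 → [3,10]=2  [9,10]=1
  size 3 → [3,9,10]=3  [8,9,10]=1
  size 4 → [3,8,9,10]=4  [7,8,9,10]=1
  size 5 → [3,7,8,9,10]=5  [6,7,8,9,10]=1
  size 6 → [3,6,7,8,9,10]=6  [5,6,7,8,9,10]=1
  size 7 → [3,5,6,7,8,9,10]=7  [4,5,6,7,8,9,10]=1
  size 8 → [2,3,5,6,7,8,9,10]=7  [3,4,5,6,7,8,9,10]=8
  size 9 → [1,2,3,5,6,7,8,9,10]=7  [2,3,4,5,6,7,8,9,10]=15
  first=0(h) contributes 22
  first=4(l) contributes 7
|[w]| = 29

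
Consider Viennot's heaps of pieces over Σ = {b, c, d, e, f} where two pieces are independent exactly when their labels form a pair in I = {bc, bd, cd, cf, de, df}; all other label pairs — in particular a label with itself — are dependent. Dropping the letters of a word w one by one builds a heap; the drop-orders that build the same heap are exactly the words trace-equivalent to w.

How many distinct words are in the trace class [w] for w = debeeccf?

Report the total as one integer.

drop 0:d onto floor
drop 1:e onto floor
drop 2:b onto {1:e}
drop 3:e onto {2:b}
drop 4:e onto {3:e}
drop 5:c onto {4:e}
drop 6:c onto {5:c}
drop 7:f onto {4:e}
ground layer = {0:d, 1:e}
drop-orders for the pieces not yet dropped (sum over which currently-grounded one goes next):
  1 to go: {0} 1  {6} 1  {7} 1
  2 to go: {0,6} 2  {0,7} 2  {5,6} 1  {6,7} 2
  3 to go: {0,5,6} 3  {0,6,7} 6  {5,6,7} 3
  4 to go: {0,5,6,7} 12  {4,5,6,7} 3
  5 to go: {0,4,5,6,7} 15  {3,4,5,6,7} 3
  6 to go: {0,3,4,5,6,7} 18  {2,3,4,5,6,7} 3
  if 0:d drops first: 3 orders
  if 1:e drops first: 21 orders
heap linearizations: 24

24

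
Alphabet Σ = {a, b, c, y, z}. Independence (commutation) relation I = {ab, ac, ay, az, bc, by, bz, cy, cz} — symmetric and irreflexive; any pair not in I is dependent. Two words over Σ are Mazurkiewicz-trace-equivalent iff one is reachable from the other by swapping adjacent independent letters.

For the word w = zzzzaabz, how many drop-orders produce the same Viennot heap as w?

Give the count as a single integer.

drop 0:z onto floor
drop 1:z onto {0:z}
drop 2:z onto {1:z}
drop 3:z onto {2:z}
drop 4:a onto floor
drop 5:a onto {4:a}
drop 6:b onto floor
drop 7:z onto {3:z}
ground layer = {0:z, 4:a, 6:b}
drop-orders for the pieces not yet dropped (sum over which currently-grounded one goes next):
  1 to go: {5} 1  {6} 1  {7} 1
  2 to go: {3,7} 1  {4,5} 1  {5,6} 2  {5,7} 2  {6,7} 2
  3 to go: {2,3,7} 1  {3,5,7} 3  {3,6,7} 3  {4,5,6} 3  {4,5,7} 3  {5,6,7} 6
  4 to go: {1,2,3,7} 1  {2,3,5,7} 4  {2,3,6,7} 4  {3,4,5,7} 6  {3,5,6,7} 12  {4,5,6,7} 12
  5 to go: {0,1,2,3,7} 1  {1,2,3,5,7} 5  {1,2,3,6,7} 5  {2,3,4,5,7} 10  {2,3,5,6,7} 20  {3,4,5,6,7} 30
  6 to go: {0,1,2,3,5,7} 6  {0,1,2,3,6,7} 6  {1,2,3,4,5,7} 15  {1,2,3,5,6,7} 30  {2,3,4,5,6,7} 60
  if 0:z drops first: 105 orders
  if 4:a drops first: 42 orders
  if 6:b drops first: 21 orders
heap linearizations: 168

168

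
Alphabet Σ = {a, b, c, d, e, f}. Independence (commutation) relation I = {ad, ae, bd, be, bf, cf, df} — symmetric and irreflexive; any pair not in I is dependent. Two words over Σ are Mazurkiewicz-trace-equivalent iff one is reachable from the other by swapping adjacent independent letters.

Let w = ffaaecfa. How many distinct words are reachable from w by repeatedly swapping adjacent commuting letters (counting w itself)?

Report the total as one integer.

0(f) covers ∅
1(f) covers 0:f
2(a) covers 1:f
3(a) covers 2:a
4(e) covers 1:f
5(c) covers 3:a, 4:e
6(f) covers 3:a, 4:e
7(a) covers 5:c, 6:f
floor of heap: 0:f
completions by unplaced set U, small U first (add the entries for U minus each lowest piece of U):
  |U|=1: {7}:1
  |U|=2: {5,7}:1  {6,7}:1
  |U|=3: {5,6,7}:2
  |U|=4: {3,5,6,7}:2  {4,5,6,7}:2
  |U|=5: {2,3,5,6,7}:2  {3,4,5,6,7}:4
  |U|=6: {2,3,4,5,6,7}:6
  start at 0(f): 6

6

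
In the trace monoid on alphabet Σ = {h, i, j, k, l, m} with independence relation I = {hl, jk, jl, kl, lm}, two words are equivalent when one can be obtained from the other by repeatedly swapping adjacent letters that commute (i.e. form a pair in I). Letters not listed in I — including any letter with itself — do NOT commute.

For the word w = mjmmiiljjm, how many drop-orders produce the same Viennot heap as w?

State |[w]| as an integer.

4

0(m) covers ∅
1(j) covers 0:m
2(m) covers 1:j
3(m) covers 2:m
4(i) covers 3:m
5(i) covers 4:i
6(l) covers 5:i
7(j) covers 5:i
8(j) covers 7:j
9(m) covers 8:j
floor of heap: 0:m
completions by unplaced set U, small U first (add the entries for U minus each lowest piece of U):
  |U|=1: {6}:1  {9}:1
  |U|=2: {6,9}:2  {8,9}:1
  |U|=3: {6,8,9}:3  {7,8,9}:1
  |U|=4: {6,7,8,9}:4
  |U|=5: {5,6,7,8,9}:4
  |U|=6: {4,5,6,7,8,9}:4
  |U|=7: {3,4,5,6,7,8,9}:4
  |U|=8: {2,3,4,5,6,7,8,9}:4
  start at 0(m): 4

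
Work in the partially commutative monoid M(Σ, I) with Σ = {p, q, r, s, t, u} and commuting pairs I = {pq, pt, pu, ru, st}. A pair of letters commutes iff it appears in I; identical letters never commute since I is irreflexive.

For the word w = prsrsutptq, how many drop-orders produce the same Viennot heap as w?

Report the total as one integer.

0(p) covers ∅
1(r) covers 0:p
2(s) covers 1:r
3(r) covers 2:s
4(s) covers 3:r
5(u) covers 4:s
6(t) covers 5:u
7(p) covers 4:s
8(t) covers 6:t
9(q) covers 8:t
floor of heap: 0:p
completions by unplaced set U, small U first (add the entries for U minus each lowest piece of U):
  |U|=1: {7}:1  {9}:1
  |U|=2: {7,9}:2  {8,9}:1
  |U|=3: {6,8,9}:1  {7,8,9}:3
  |U|=4: {5,6,8,9}:1  {6,7,8,9}:4
  |U|=5: {5,6,7,8,9}:5
  |U|=6: {4,5,6,7,8,9}:5
  |U|=7: {3,4,5,6,7,8,9}:5
  |U|=8: {2,3,4,5,6,7,8,9}:5
  start at 0(p): 5

5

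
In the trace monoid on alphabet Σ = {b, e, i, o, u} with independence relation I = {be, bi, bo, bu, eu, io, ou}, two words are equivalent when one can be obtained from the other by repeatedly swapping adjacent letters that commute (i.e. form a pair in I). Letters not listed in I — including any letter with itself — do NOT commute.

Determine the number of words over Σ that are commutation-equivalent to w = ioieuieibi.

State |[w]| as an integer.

70

drop 0:i onto floor
drop 1:o onto floor
drop 2:i onto {0:i}
drop 3:e onto {1:o, 2:i}
drop 4:u onto {2:i}
drop 5:i onto {3:e, 4:u}
drop 6:e onto {5:i}
drop 7:i onto {6:e}
drop 8:b onto floor
drop 9:i onto {7:i}
ground layer = {0:i, 1:o, 8:b}
drop-orders for the pieces not yet dropped (sum over which currently-grounded one goes next):
  1 to go: {8} 1  {9} 1
  2 to go: {7,9} 1  {8,9} 2
  3 to go: {6,7,9} 1  {7,8,9} 3
  4 to go: {5,6,7,9} 1  {6,7,8,9} 4
  5 to go: {3,5,6,7,9} 1  {4,5,6,7,9} 1  {5,6,7,8,9} 5
  6 to go: {1,3,5,6,7,9} 1  {3,4,5,6,7,9} 2  {3,5,6,7,8,9} 6  {4,5,6,7,8,9} 6
  7 to go: {1,3,4,5,6,7,9} 3  {1,3,5,6,7,8,9} 7  {2,3,4,5,6,7,9} 2  {3,4,5,6,7,8,9} 14
  8 to go: {0,2,3,4,5,6,7,9} 2  {1,2,3,4,5,6,7,9} 5  {1,3,4,5,6,7,8,9} 24  {2,3,4,5,6,7,8,9} 16
  if 0:i drops first: 45 orders
  if 1:o drops first: 18 orders
  if 8:b drops first: 7 orders
heap linearizations: 70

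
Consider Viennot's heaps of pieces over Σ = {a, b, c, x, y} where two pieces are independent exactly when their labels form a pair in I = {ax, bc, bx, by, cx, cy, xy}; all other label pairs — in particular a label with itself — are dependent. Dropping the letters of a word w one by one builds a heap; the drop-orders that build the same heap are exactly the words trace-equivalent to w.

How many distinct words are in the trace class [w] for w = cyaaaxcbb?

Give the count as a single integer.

54

#0=c has no predecessor
#1=y has no predecessor
#2=a depends on [0:c, 1:y]
#3=a depends on [2:a]
#4=a depends on [3:a]
#5=x has no predecessor
#6=c depends on [4:a]
#7=b depends on [4:a]
#8=b depends on [7:b]
sources: [0:c, 1:y, 5:x]
N(rest) = Σ N(rest − s) over sources s of rest; N(one piece) = 1:
  size 1 → [5]=1  [6]=1  [8]=1
  size 2 → [5,6]=2  [5,8]=2  [6,8]=2  [7,8]=1
  size 3 → [5,6,8]=6  [5,7,8]=3  [6,7,8]=3
  size 4 → [4,6,7,8]=3  [5,6,7,8]=12
  size 5 → [3,4,6,7,8]=3  [4,5,6,7,8]=15
  size 6 → [2,3,4,6,7,8]=3  [3,4,5,6,7,8]=18
  size 7 → [0,2,3,4,6,7,8]=3  [1,2,3,4,6,7,8]=3  [2,3,4,5,6,7,8]=21
  first=0(c) contributes 24
  first=1(y) contributes 24
  first=5(x) contributes 6
|[w]| = 54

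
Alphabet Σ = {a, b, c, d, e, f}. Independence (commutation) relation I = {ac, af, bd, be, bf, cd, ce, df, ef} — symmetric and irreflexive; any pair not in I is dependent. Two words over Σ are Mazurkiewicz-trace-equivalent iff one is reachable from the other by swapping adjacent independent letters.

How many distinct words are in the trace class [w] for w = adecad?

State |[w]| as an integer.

6

#0=a has no predecessor
#1=d depends on [0:a]
#2=e depends on [1:d]
#3=c has no predecessor
#4=a depends on [2:e]
#5=d depends on [4:a]
sources: [0:a, 3:c]
N(rest) = Σ N(rest − s) over sources s of rest; N(one piece) = 1:
  size 1 → [3]=1  [5]=1
  size 2 → [3,5]=2  [4,5]=1
  size 3 → [2,4,5]=1  [3,4,5]=3
  size 4 → [1,2,4,5]=1  [2,3,4,5]=4
  first=0(a) contributes 5
  first=3(c) contributes 1
|[w]| = 6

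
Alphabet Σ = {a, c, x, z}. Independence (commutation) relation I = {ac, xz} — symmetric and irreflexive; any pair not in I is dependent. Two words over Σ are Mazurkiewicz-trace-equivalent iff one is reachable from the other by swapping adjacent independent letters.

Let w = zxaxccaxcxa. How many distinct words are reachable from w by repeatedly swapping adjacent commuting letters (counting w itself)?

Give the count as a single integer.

6

drop 0:z onto floor
drop 1:x onto floor
drop 2:a onto {0:z, 1:x}
drop 3:x onto {2:a}
drop 4:c onto {3:x}
drop 5:c onto {4:c}
drop 6:a onto {3:x}
drop 7:x onto {5:c, 6:a}
drop 8:c onto {7:x}
drop 9:x onto {8:c}
drop 10:a onto {9:x}
ground layer = {0:z, 1:x}
drop-orders for the pieces not yet dropped (sum over which currently-grounded one goes next):
  1 to go: {10} 1
  2 to go: {9,10} 1
  3 to go: {8,9,10} 1
  4 to go: {7,8,9,10} 1
  5 to go: {5,7,8,9,10} 1  {6,7,8,9,10} 1
  6 to go: {4,5,7,8,9,10} 1  {5,6,7,8,9,10} 2
  7 to go: {4,5,6,7,8,9,10} 3
  8 to go: {3,4,5,6,7,8,9,10} 3
  9 to go: {2,3,4,5,6,7,8,9,10} 3
  if 0:z drops first: 3 orders
  if 1:x drops first: 3 orders
heap linearizations: 6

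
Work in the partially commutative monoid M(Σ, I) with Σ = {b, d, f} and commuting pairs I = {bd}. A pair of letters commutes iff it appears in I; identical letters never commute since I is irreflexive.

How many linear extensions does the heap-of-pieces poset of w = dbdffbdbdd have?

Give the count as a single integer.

30

drop 0:d onto floor
drop 1:b onto floor
drop 2:d onto {0:d}
drop 3:f onto {1:b, 2:d}
drop 4:f onto {3:f}
drop 5:b onto {4:f}
drop 6:d onto {4:f}
drop 7:b onto {5:b}
drop 8:d onto {6:d}
drop 9:d onto {8:d}
ground layer = {0:d, 1:b}
drop-orders for the pieces not yet dropped (sum over which currently-grounded one goes next):
  1 to go: {7} 1  {9} 1
  2 to go: {5,7} 1  {7,9} 2  {8,9} 1
  3 to go: {5,7,9} 3  {6,8,9} 1  {7,8,9} 3
  4 to go: {5,7,8,9} 6  {6,7,8,9} 4
  5 to go: {5,6,7,8,9} 10
  6 to go: {4,5,6,7,8,9} 10
  7 to go: {3,4,5,6,7,8,9} 10
  8 to go: {1,3,4,5,6,7,8,9} 10  {2,3,4,5,6,7,8,9} 10
  if 0:d drops first: 20 orders
  if 1:b drops first: 10 orders
heap linearizations: 30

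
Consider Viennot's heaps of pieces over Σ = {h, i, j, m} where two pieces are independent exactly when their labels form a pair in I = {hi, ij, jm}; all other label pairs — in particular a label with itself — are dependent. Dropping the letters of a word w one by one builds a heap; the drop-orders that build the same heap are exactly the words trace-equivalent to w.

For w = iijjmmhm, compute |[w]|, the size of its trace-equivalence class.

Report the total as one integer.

drop 0:i onto floor
drop 1:i onto {0:i}
drop 2:j onto floor
drop 3:j onto {2:j}
drop 4:m onto {1:i}
drop 5:m onto {4:m}
drop 6:h onto {3:j, 5:m}
drop 7:m onto {6:h}
ground layer = {0:i, 2:j}
drop-orders for the pieces not yet dropped (sum over which currently-grounded one goes next):
  1 to go: {7} 1
  2 to go: {6,7} 1
  3 to go: {3,6,7} 1  {5,6,7} 1
  4 to go: {2,3,6,7} 1  {3,5,6,7} 2  {4,5,6,7} 1
  5 to go: {1,4,5,6,7} 1  {2,3,5,6,7} 3  {3,4,5,6,7} 3
  6 to go: {0,1,4,5,6,7} 1  {1,3,4,5,6,7} 4  {2,3,4,5,6,7} 6
  if 0:i drops first: 10 orders
  if 2:j drops first: 5 orders
heap linearizations: 15

15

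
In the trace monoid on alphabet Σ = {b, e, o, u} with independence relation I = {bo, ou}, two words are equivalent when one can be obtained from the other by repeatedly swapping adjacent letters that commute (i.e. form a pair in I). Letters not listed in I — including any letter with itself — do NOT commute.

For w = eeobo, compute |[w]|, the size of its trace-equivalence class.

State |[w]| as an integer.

3

piece 0:e — minimal
piece 1:e rests on {0:e}
piece 2:o rests on {1:e}
piece 3:b rests on {1:e}
piece 4:o rests on {2:o}
minimal pieces: {0:e}
ways to finish when only these pieces remain (= sum over removing one remaining piece with nothing left below it):
  1 left: {3}→1  {4}→1
  2 left: {2,4}→1  {3,4}→2
  3 left: {2,3,4}→3
  placing 0:e first → 3 extensions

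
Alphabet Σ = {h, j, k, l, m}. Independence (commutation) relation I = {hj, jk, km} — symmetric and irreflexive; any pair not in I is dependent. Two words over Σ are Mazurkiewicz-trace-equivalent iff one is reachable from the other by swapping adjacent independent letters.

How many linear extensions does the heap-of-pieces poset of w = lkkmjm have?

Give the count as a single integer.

10

drop 0:l onto floor
drop 1:k onto {0:l}
drop 2:k onto {1:k}
drop 3:m onto {0:l}
drop 4:j onto {3:m}
drop 5:m onto {4:j}
ground layer = {0:l}
drop-orders for the pieces not yet dropped (sum over which currently-grounded one goes next):
  1 to go: {2} 1  {5} 1
  2 to go: {1,2} 1  {2,5} 2  {4,5} 1
  3 to go: {1,2,5} 3  {2,4,5} 3  {3,4,5} 1
  4 to go: {1,2,4,5} 6  {2,3,4,5} 4
  if 0:l drops first: 10 orders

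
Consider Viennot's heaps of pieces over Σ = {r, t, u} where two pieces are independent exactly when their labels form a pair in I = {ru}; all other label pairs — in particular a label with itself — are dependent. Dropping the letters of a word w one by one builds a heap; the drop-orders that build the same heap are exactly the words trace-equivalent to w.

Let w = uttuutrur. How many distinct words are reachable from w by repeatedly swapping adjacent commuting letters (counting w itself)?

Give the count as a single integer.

drop 0:u onto floor
drop 1:t onto {0:u}
drop 2:t onto {1:t}
drop 3:u onto {2:t}
drop 4:u onto {3:u}
drop 5:t onto {4:u}
drop 6:r onto {5:t}
drop 7:u onto {5:t}
drop 8:r onto {6:r}
ground layer = {0:u}
drop-orders for the pieces not yet dropped (sum over which currently-grounded one goes next):
  1 to go: {7} 1  {8} 1
  2 to go: {6,8} 1  {7,8} 2
  3 to go: {6,7,8} 3
  4 to go: {5,6,7,8} 3
  5 to go: {4,5,6,7,8} 3
  6 to go: {3,4,5,6,7,8} 3
  7 to go: {2,3,4,5,6,7,8} 3
  if 0:u drops first: 3 orders

3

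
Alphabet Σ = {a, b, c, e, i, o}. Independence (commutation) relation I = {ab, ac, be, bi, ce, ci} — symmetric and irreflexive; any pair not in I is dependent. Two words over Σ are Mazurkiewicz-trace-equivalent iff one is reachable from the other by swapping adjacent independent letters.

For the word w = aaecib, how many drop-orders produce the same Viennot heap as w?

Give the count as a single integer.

15

#0=a has no predecessor
#1=a depends on [0:a]
#2=e depends on [1:a]
#3=c has no predecessor
#4=i depends on [2:e]
#5=b depends on [3:c]
sources: [0:a, 3:c]
N(rest) = Σ N(rest − s) over sources s of rest; N(one piece) = 1:
  size 1 → [4]=1  [5]=1
  size 2 → [2,4]=1  [3,5]=1  [4,5]=2
  size 3 → [1,2,4]=1  [2,4,5]=3  [3,4,5]=3
  size 4 → [0,1,2,4]=1  [1,2,4,5]=4  [2,3,4,5]=6
  first=0(a) contributes 10
  first=3(c) contributes 5
|[w]| = 15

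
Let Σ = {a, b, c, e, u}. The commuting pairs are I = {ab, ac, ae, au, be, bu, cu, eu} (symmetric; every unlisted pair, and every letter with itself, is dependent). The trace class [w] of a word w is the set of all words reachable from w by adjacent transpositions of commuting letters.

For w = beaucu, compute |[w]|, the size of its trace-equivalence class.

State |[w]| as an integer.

120

#0=b has no predecessor
#1=e has no predecessor
#2=a has no predecessor
#3=u has no predecessor
#4=c depends on [0:b, 1:e]
#5=u depends on [3:u]
sources: [0:b, 1:e, 2:a, 3:u]
N(rest) = Σ N(rest − s) over sources s of rest; N(one piece) = 1:
  size 1 → [2]=1  [4]=1  [5]=1
  size 2 → [0,4]=1  [1,4]=1  [2,4]=2  [2,5]=2  [3,5]=1  [4,5]=2
  size 3 → [0,1,4]=2  [0,2,4]=3  [0,4,5]=3  [1,2,4]=3  [1,4,5]=3  [2,3,5]=3  [2,4,5]=6  [3,4,5]=3
  size 4 → [0,1,2,4]=8  [0,1,4,5]=8  [0,2,4,5]=12  [0,3,4,5]=6  [1,2,4,5]=12  [1,3,4,5]=6  [2,3,4,5]=12
  first=0(b) contributes 30
  first=1(e) contributes 30
  first=2(a) contributes 20
  first=3(u) contributes 40
|[w]| = 120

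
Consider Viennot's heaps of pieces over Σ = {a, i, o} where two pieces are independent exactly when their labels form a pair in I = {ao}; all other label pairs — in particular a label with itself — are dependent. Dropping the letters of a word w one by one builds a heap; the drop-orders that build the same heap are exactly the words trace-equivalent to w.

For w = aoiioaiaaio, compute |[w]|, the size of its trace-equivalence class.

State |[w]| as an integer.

4

0(a) covers ∅
1(o) covers ∅
2(i) covers 0:a, 1:o
3(i) covers 2:i
4(o) covers 3:i
5(a) covers 3:i
6(i) covers 4:o, 5:a
7(a) covers 6:i
8(a) covers 7:a
9(i) covers 8:a
10(o) covers 9:i
floor of heap: 0:a, 1:o
completions by unplaced set U, small U first (add the entries for U minus each lowest piece of U):
  |U|=1: {10}:1
  |U|=2: {9,10}:1
  |U|=3: {8,9,10}:1
  |U|=4: {7,8,9,10}:1
  |U|=5: {6,7,8,9,10}:1
  |U|=6: {4,6,7,8,9,10}:1  {5,6,7,8,9,10}:1
  |U|=7: {4,5,6,7,8,9,10}:2
  |U|=8: {3,4,5,6,7,8,9,10}:2
  |U|=9: {2,3,4,5,6,7,8,9,10}:2
  start at 0(a): 2
  start at 1(o): 2
sum over floor = 4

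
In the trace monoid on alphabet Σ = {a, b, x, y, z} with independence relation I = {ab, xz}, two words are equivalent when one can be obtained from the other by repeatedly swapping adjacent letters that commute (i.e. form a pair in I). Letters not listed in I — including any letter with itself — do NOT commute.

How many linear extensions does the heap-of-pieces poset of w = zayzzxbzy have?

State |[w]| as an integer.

3

piece 0:z — minimal
piece 1:a rests on {0:z}
piece 2:y rests on {1:a}
piece 3:z rests on {2:y}
piece 4:z rests on {3:z}
piece 5:x rests on {2:y}
piece 6:b rests on {4:z, 5:x}
piece 7:z rests on {6:b}
piece 8:y rests on {7:z}
minimal pieces: {0:z}
ways to finish when only these pieces remain (= sum over removing one remaining piece with nothing left below it):
  1 left: {8}→1
  2 left: {7,8}→1
  3 left: {6,7,8}→1
  4 left: {4,6,7,8}→1  {5,6,7,8}→1
  5 left: {3,4,6,7,8}→1  {4,5,6,7,8}→2
  6 left: {3,4,5,6,7,8}→3
  7 left: {2,3,4,5,6,7,8}→3
  placing 0:z first → 3 extensions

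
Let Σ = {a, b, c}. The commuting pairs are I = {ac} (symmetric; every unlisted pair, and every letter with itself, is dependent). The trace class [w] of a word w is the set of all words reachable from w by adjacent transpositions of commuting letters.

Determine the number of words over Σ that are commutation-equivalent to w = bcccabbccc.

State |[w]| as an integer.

#0=b has no predecessor
#1=c depends on [0:b]
#2=c depends on [1:c]
#3=c depends on [2:c]
#4=a depends on [0:b]
#5=b depends on [3:c, 4:a]
#6=b depends on [5:b]
#7=c depends on [6:b]
#8=c depends on [7:c]
#9=c depends on [8:c]
sources: [0:b]
N(rest) = Σ N(rest − s) over sources s of rest; N(one piece) = 1:
  size 1 → [9]=1
  size 2 → [8,9]=1
  size 3 → [7,8,9]=1
  size 4 → [6,7,8,9]=1
  size 5 → [5,6,7,8,9]=1
  size 6 → [3,5,6,7,8,9]=1  [4,5,6,7,8,9]=1
  size 7 → [2,3,5,6,7,8,9]=1  [3,4,5,6,7,8,9]=2
  size 8 → [1,2,3,5,6,7,8,9]=1  [2,3,4,5,6,7,8,9]=3
  first=0(b) contributes 4

4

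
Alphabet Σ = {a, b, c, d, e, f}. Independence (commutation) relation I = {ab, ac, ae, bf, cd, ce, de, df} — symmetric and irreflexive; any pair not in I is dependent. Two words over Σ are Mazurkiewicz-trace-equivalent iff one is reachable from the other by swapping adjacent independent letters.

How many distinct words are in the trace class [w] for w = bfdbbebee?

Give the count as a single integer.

#0=b has no predecessor
#1=f has no predecessor
#2=d depends on [0:b]
#3=b depends on [2:d]
#4=b depends on [3:b]
#5=e depends on [1:f, 4:b]
#6=b depends on [5:e]
#7=e depends on [6:b]
#8=e depends on [7:e]
sources: [0:b, 1:f]
N(rest) = Σ N(rest − s) over sources s of rest; N(one piece) = 1:
  size 1 → [8]=1
  size 2 → [7,8]=1
  size 3 → [6,7,8]=1
  size 4 → [5,6,7,8]=1
  size 5 → [1,5,6,7,8]=1  [4,5,6,7,8]=1
  size 6 → [1,4,5,6,7,8]=2  [3,4,5,6,7,8]=1
  size 7 → [1,3,4,5,6,7,8]=3  [2,3,4,5,6,7,8]=1
  first=0(b) contributes 4
  first=1(f) contributes 1
|[w]| = 5

5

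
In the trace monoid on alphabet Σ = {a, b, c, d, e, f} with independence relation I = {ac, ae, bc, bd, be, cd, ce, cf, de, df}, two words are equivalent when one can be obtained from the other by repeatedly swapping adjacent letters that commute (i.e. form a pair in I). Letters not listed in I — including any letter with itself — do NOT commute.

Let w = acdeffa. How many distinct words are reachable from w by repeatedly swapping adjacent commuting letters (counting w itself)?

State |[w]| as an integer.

drop 0:a onto floor
drop 1:c onto floor
drop 2:d onto {0:a}
drop 3:e onto floor
drop 4:f onto {0:a, 3:e}
drop 5:f onto {4:f}
drop 6:a onto {2:d, 5:f}
ground layer = {0:a, 1:c, 3:e}
drop-orders for the pieces not yet dropped (sum over which currently-grounded one goes next):
  1 to go: {1} 1  {6} 1
  2 to go: {1,6} 2  {2,6} 1  {5,6} 1
  3 to go: {1,2,6} 3  {1,5,6} 3  {2,5,6} 2  {4,5,6} 1
  4 to go: {1,2,5,6} 8  {1,4,5,6} 4  {2,4,5,6} 3  {3,4,5,6} 1
  5 to go: {0,2,4,5,6} 3  {1,2,4,5,6} 15  {1,3,4,5,6} 5  {2,3,4,5,6} 4
  if 0:a drops first: 24 orders
  if 1:c drops first: 7 orders
  if 3:e drops first: 18 orders
heap linearizations: 49

49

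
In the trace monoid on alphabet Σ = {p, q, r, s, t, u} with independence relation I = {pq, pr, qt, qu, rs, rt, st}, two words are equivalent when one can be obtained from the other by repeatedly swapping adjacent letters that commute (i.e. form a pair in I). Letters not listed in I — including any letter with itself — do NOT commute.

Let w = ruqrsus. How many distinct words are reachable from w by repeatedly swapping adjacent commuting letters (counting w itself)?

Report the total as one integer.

4

drop 0:r onto floor
drop 1:u onto {0:r}
drop 2:q onto {0:r}
drop 3:r onto {1:u, 2:q}
drop 4:s onto {1:u, 2:q}
drop 5:u onto {3:r, 4:s}
drop 6:s onto {5:u}
ground layer = {0:r}
drop-orders for the pieces not yet dropped (sum over which currently-grounded one goes next):
  1 to go: {6} 1
  2 to go: {5,6} 1
  3 to go: {3,5,6} 1  {4,5,6} 1
  4 to go: {3,4,5,6} 2
  5 to go: {1,3,4,5,6} 2  {2,3,4,5,6} 2
  if 0:r drops first: 4 orders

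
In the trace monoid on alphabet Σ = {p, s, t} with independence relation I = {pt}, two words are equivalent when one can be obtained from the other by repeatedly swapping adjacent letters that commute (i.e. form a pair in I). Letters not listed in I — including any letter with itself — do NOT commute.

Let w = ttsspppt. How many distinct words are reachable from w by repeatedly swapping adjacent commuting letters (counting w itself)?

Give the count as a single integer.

piece 0:t — minimal
piece 1:t rests on {0:t}
piece 2:s rests on {1:t}
piece 3:s rests on {2:s}
piece 4:p rests on {3:s}
piece 5:p rests on {4:p}
piece 6:p rests on {5:p}
piece 7:t rests on {3:s}
minimal pieces: {0:t}
ways to finish when only these pieces remain (= sum over removing one remaining piece with nothing left below it):
  1 left: {6}→1  {7}→1
  2 left: {5,6}→1  {6,7}→2
  3 left: {4,5,6}→1  {5,6,7}→3
  4 left: {4,5,6,7}→4
  5 left: {3,4,5,6,7}→4
  6 left: {2,3,4,5,6,7}→4
  placing 0:t first → 4 extensions

4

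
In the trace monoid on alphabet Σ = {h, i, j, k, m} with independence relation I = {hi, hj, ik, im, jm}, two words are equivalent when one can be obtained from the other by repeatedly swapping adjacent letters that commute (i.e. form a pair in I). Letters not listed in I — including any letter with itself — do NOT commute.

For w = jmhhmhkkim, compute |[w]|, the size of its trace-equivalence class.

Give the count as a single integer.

39

#0=j has no predecessor
#1=m has no predecessor
#2=h depends on [1:m]
#3=h depends on [2:h]
#4=m depends on [3:h]
#5=h depends on [4:m]
#6=k depends on [0:j, 5:h]
#7=k depends on [6:k]
#8=i depends on [0:j]
#9=m depends on [7:k]
sources: [0:j, 1:m]
N(rest) = Σ N(rest − s) over sources s of rest; N(one piece) = 1:
  size 1 → [8]=1  [9]=1
  size 2 → [7,9]=1  [8,9]=2
  size 3 → [6,7,9]=1  [7,8,9]=3
  size 4 → [5,6,7,9]=1  [6,7,8,9]=4
  size 5 → [0,6,7,8,9]=4  [4,5,6,7,9]=1  [5,6,7,8,9]=5
  size 6 → [0,5,6,7,8,9]=9  [3,4,5,6,7,9]=1  [4,5,6,7,8,9]=6
  size 7 → [0,4,5,6,7,8,9]=15  [2,3,4,5,6,7,9]=1  [3,4,5,6,7,8,9]=7
  size 8 → [0,3,4,5,6,7,8,9]=22  [1,2,3,4,5,6,7,9]=1  [2,3,4,5,6,7,8,9]=8
  first=0(j) contributes 9
  first=1(m) contributes 30
|[w]| = 39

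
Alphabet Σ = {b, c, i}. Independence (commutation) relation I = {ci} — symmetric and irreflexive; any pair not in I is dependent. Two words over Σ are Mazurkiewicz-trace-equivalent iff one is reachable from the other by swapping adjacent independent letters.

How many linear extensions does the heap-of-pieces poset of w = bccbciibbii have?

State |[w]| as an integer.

piece 0:b — minimal
piece 1:c rests on {0:b}
piece 2:c rests on {1:c}
piece 3:b rests on {2:c}
piece 4:c rests on {3:b}
piece 5:i rests on {3:b}
piece 6:i rests on {5:i}
piece 7:b rests on {4:c, 6:i}
piece 8:b rests on {7:b}
piece 9:i rests on {8:b}
piece 10:i rests on {9:i}
minimal pieces: {0:b}
ways to finish when only these pieces remain (= sum over removing one remaining piece with nothing left below it):
  1 left: {10}→1
  2 left: {9,10}→1
  3 left: {8,9,10}→1
  4 left: {7,8,9,10}→1
  5 left: {4,7,8,9,10}→1  {6,7,8,9,10}→1
  6 left: {4,6,7,8,9,10}→2  {5,6,7,8,9,10}→1
  7 left: {4,5,6,7,8,9,10}→3
  8 left: {3,4,5,6,7,8,9,10}→3
  9 left: {2,3,4,5,6,7,8,9,10}→3
  placing 0:b first → 3 extensions

3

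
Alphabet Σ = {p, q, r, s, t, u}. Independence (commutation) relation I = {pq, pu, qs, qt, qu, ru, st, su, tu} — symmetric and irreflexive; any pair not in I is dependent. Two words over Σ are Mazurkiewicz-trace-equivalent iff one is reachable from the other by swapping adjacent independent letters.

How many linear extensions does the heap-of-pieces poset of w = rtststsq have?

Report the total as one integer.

140

piece 0:r — minimal
piece 1:t rests on {0:r}
piece 2:s rests on {0:r}
piece 3:t rests on {1:t}
piece 4:s rests on {2:s}
piece 5:t rests on {3:t}
piece 6:s rests on {4:s}
piece 7:q rests on {0:r}
minimal pieces: {0:r}
ways to finish when only these pieces remain (= sum over removing one remaining piece with nothing left below it):
  1 left: {5}→1  {6}→1  {7}→1
  2 left: {3,5}→1  {4,6}→1  {5,6}→2  {5,7}→2  {6,7}→2
  3 left: {1,3,5}→1  {2,4,6}→1  {3,5,6}→3  {3,5,7}→3  {4,5,6}→3  {4,6,7}→3  {5,6,7}→6
  4 left: {1,3,5,6}→4  {1,3,5,7}→4  {2,4,5,6}→4  {2,4,6,7}→4  {3,4,5,6}→6  {3,5,6,7}→12  {4,5,6,7}→12
  5 left: {1,3,4,5,6}→10  {1,3,5,6,7}→20  {2,3,4,5,6}→10  {2,4,5,6,7}→20  {3,4,5,6,7}→30
  6 left: {1,2,3,4,5,6}→20  {1,3,4,5,6,7}→60  {2,3,4,5,6,7}→60
  placing 0:r first → 140 extensions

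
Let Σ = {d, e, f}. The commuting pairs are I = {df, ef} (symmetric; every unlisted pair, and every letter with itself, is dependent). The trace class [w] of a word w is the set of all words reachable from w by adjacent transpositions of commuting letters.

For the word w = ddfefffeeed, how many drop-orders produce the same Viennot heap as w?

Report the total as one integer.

330

0(d) covers ∅
1(d) covers 0:d
2(f) covers ∅
3(e) covers 1:d
4(f) covers 2:f
5(f) covers 4:f
6(f) covers 5:f
7(e) covers 3:e
8(e) covers 7:e
9(e) covers 8:e
10(d) covers 9:e
floor of heap: 0:d, 2:f
completions by unplaced set U, small U first (add the entries for U minus each lowest piece of U):
  |U|=1: {6}:1  {10}:1
  |U|=2: {5,6}:1  {6,10}:2  {9,10}:1
  |U|=3: {4,5,6}:1  {5,6,10}:3  {6,9,10}:3  {8,9,10}:1
  |U|=4: {2,4,5,6}:1  {4,5,6,10}:4  {5,6,9,10}:6  {6,8,9,10}:4  {7,8,9,10}:1
  |U|=5: {2,4,5,6,10}:5  {3,7,8,9,10}:1  {4,5,6,9,10}:10  {5,6,8,9,10}:10  {6,7,8,9,10}:5
  |U|=6: {1,3,7,8,9,10}:1  {2,4,5,6,9,10}:15  {3,6,7,8,9,10}:6  {4,5,6,8,9,10}:20  {5,6,7,8,9,10}:15
  |U|=7: {0,1,3,7,8,9,10}:1  {1,3,6,7,8,9,10}:7  {2,4,5,6,8,9,10}:35  {3,5,6,7,8,9,10}:21  {4,5,6,7,8,9,10}:35
  |U|=8: {0,1,3,6,7,8,9,10}:8  {1,3,5,6,7,8,9,10}:28  {2,4,5,6,7,8,9,10}:70  {3,4,5,6,7,8,9,10}:56
  |U|=9: {0,1,3,5,6,7,8,9,10}:36  {1,3,4,5,6,7,8,9,10}:84  {2,3,4,5,6,7,8,9,10}:126
  start at 0(d): 210
  start at 2(f): 120
sum over floor = 330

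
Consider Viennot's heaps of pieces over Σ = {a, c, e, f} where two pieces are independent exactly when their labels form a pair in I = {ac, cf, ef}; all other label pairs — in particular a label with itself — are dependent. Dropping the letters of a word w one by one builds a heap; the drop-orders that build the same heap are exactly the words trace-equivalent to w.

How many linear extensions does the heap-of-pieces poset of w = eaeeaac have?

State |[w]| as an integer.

#0=e has no predecessor
#1=a depends on [0:e]
#2=e depends on [1:a]
#3=e depends on [2:e]
#4=a depends on [3:e]
#5=a depends on [4:a]
#6=c depends on [3:e]
sources: [0:e]
N(rest) = Σ N(rest − s) over sources s of rest; N(one piece) = 1:
  size 1 → [5]=1  [6]=1
  size 2 → [4,5]=1  [5,6]=2
  size 3 → [4,5,6]=3
  size 4 → [3,4,5,6]=3
  size 5 → [2,3,4,5,6]=3
  first=0(e) contributes 3

3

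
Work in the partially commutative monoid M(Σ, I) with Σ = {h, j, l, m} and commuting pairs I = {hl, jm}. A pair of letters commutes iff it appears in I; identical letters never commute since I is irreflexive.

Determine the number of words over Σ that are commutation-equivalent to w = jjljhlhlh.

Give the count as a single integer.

drop 0:j onto floor
drop 1:j onto {0:j}
drop 2:l onto {1:j}
drop 3:j onto {2:l}
drop 4:h onto {3:j}
drop 5:l onto {3:j}
drop 6:h onto {4:h}
drop 7:l onto {5:l}
drop 8:h onto {6:h}
ground layer = {0:j}
drop-orders for the pieces not yet dropped (sum over which currently-grounded one goes next):
  1 to go: {7} 1  {8} 1
  2 to go: {5,7} 1  {6,8} 1  {7,8} 2
  3 to go: {4,6,8} 1  {5,7,8} 3  {6,7,8} 3
  4 to go: {4,6,7,8} 4  {5,6,7,8} 6
  5 to go: {4,5,6,7,8} 10
  6 to go: {3,4,5,6,7,8} 10
  7 to go: {2,3,4,5,6,7,8} 10
  if 0:j drops first: 10 orders

10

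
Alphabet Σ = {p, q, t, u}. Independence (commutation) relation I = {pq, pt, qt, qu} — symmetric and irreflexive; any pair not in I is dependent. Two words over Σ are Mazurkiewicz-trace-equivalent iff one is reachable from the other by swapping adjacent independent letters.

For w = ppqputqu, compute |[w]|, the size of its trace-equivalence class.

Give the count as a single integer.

28

#0=p has no predecessor
#1=p depends on [0:p]
#2=q has no predecessor
#3=p depends on [1:p]
#4=u depends on [3:p]
#5=t depends on [4:u]
#6=q depends on [2:q]
#7=u depends on [5:t]
sources: [0:p, 2:q]
N(rest) = Σ N(rest − s) over sources s of rest; N(one piece) = 1:
  size 1 → [6]=1  [7]=1
  size 2 → [2,6]=1  [5,7]=1  [6,7]=2
  size 3 → [2,6,7]=3  [4,5,7]=1  [5,6,7]=3
  size 4 → [2,5,6,7]=6  [3,4,5,7]=1  [4,5,6,7]=4
  size 5 → [1,3,4,5,7]=1  [2,4,5,6,7]=10  [3,4,5,6,7]=5
  size 6 → [0,1,3,4,5,7]=1  [1,3,4,5,6,7]=6  [2,3,4,5,6,7]=15
  first=0(p) contributes 21
  first=2(q) contributes 7
|[w]| = 28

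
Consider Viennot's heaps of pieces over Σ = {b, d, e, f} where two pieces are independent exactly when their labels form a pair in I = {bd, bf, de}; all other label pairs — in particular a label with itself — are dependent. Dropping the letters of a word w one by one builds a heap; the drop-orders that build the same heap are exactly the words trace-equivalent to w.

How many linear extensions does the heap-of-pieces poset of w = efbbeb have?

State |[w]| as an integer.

0(e) covers ∅
1(f) covers 0:e
2(b) covers 0:e
3(b) covers 2:b
4(e) covers 1:f, 3:b
5(b) covers 4:e
floor of heap: 0:e
completions by unplaced set U, small U first (add the entries for U minus each lowest piece of U):
  |U|=1: {5}:1
  |U|=2: {4,5}:1
  |U|=3: {1,4,5}:1  {3,4,5}:1
  |U|=4: {1,3,4,5}:2  {2,3,4,5}:1
  start at 0(e): 3

3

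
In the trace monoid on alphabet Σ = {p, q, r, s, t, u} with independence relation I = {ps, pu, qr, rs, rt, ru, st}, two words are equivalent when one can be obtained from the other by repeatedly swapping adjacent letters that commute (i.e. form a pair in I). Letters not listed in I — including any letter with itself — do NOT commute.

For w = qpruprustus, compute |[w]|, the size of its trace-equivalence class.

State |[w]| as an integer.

150

piece 0:q — minimal
piece 1:p rests on {0:q}
piece 2:r rests on {1:p}
piece 3:u rests on {0:q}
piece 4:p rests on {2:r}
piece 5:r rests on {4:p}
piece 6:u rests on {3:u}
piece 7:s rests on {6:u}
piece 8:t rests on {4:p, 6:u}
piece 9:u rests on {7:s, 8:t}
piece 10:s rests on {9:u}
minimal pieces: {0:q}
ways to finish when only these pieces remain (= sum over removing one remaining piece with nothing left below it):
  1 left: {5}→1  {10}→1
  2 left: {5,10}→2  {9,10}→1
  3 left: {5,9,10}→3  {7,9,10}→1  {8,9,10}→1
  4 left: {5,7,9,10}→4  {5,8,9,10}→4  {7,8,9,10}→2
  5 left: {4,5,8,9,10}→4  {5,7,8,9,10}→10  {6,7,8,9,10}→2
  6 left: {2,4,5,8,9,10}→4  {3,6,7,8,9,10}→2  {4,5,7,8,9,10}→14  {5,6,7,8,9,10}→12
  7 left: {1,2,4,5,8,9,10}→4  {2,4,5,7,8,9,10}→18  {3,5,6,7,8,9,10}→14  {4,5,6,7,8,9,10}→26
  8 left: {1,2,4,5,7,8,9,10}→22  {2,4,5,6,7,8,9,10}→44  {3,4,5,6,7,8,9,10}→40
  9 left: {1,2,4,5,6,7,8,9,10}→66  {2,3,4,5,6,7,8,9,10}→84
  placing 0:q first → 150 extensions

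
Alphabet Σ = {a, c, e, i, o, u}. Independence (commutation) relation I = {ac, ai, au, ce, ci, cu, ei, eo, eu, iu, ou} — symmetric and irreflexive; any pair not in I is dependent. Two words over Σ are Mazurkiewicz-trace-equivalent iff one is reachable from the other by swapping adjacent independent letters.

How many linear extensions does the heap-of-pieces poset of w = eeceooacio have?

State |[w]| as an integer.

drop 0:e onto floor
drop 1:e onto {0:e}
drop 2:c onto floor
drop 3:e onto {1:e}
drop 4:o onto {2:c}
drop 5:o onto {4:o}
drop 6:a onto {3:e, 5:o}
drop 7:c onto {5:o}
drop 8:i onto {5:o}
drop 9:o onto {6:a, 7:c, 8:i}
ground layer = {0:e, 2:c}
drop-orders for the pieces not yet dropped (sum over which currently-grounded one goes next):
  1 to go: {9} 1
  2 to go: {6,9} 1  {7,9} 1  {8,9} 1
  3 to go: {3,6,9} 1  {6,7,9} 2  {6,8,9} 2  {7,8,9} 2
  4 to go: {1,3,6,9} 1  {3,6,7,9} 3  {3,6,8,9} 3  {6,7,8,9} 6
  5 to go: {0,1,3,6,9} 1  {1,3,6,7,9} 4  {1,3,6,8,9} 4  {3,6,7,8,9} 12  {5,6,7,8,9} 6
  6 to go: {0,1,3,6,7,9} 5  {0,1,3,6,8,9} 5  {1,3,6,7,8,9} 20  {3,5,6,7,8,9} 18  {4,5,6,7,8,9} 6
  7 to go: {0,1,3,6,7,8,9} 30  {1,3,5,6,7,8,9} 38  {2,4,5,6,7,8,9} 6  {3,4,5,6,7,8,9} 24
  8 to go: {0,1,3,5,6,7,8,9} 68  {1,3,4,5,6,7,8,9} 62  {2,3,4,5,6,7,8,9} 30
  if 0:e drops first: 92 orders
  if 2:c drops first: 130 orders
heap linearizations: 222

222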